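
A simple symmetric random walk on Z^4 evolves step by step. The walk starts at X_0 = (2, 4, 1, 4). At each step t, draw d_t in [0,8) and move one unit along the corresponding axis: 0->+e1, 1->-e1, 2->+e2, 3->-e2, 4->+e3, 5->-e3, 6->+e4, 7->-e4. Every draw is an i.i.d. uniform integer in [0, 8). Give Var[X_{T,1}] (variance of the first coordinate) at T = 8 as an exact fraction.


2

Outcome values over d=0..7: [1, -1, 0, 0, 0, 0, 0, 0]
Σy = 0, Σy² = 2, M = 8
μ = 0/8 = 0,  σ² = 2/8 − (0)² = 1/4
Independent increments: Var[X_8] = 8·σ² = 8·(1/4) = 2


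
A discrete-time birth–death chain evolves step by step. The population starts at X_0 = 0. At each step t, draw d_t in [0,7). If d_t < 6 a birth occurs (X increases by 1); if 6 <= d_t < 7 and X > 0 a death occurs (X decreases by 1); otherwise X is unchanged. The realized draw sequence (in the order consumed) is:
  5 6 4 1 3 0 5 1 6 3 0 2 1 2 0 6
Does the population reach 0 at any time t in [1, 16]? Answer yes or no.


yes

t=0: X=0, d=5 → birth, X_1=1
t=1: X=1, d=6 → death, X_2=0
t=2: X=0, d=4 → birth, X_3=1
t=3: X=1, d=1 → birth, X_4=2
t=4: X=2, d=3 → birth, X_5=3
t=5: X=3, d=0 → birth, X_6=4
t=6: X=4, d=5 → birth, X_7=5
t=7: X=5, d=1 → birth, X_8=6
t=8: X=6, d=6 → death, X_9=5
t=9: X=5, d=3 → birth, X_10=6
t=10: X=6, d=0 → birth, X_11=7
t=11: X=7, d=2 → birth, X_12=8
t=12: X=8, d=1 → birth, X_13=9
t=13: X=9, d=2 → birth, X_14=10
t=14: X=10, d=0 → birth, X_15=11
t=15: X=11, d=6 → death, X_16=10


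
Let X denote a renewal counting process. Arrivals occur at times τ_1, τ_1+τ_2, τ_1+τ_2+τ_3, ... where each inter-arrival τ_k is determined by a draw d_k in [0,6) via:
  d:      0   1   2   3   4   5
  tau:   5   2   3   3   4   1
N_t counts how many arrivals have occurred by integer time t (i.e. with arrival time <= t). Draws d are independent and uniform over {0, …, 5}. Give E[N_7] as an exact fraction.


Inter-arrival values over d=0..5: [5, 2, 3, 3, 4, 1]
Each d has probability 1/6, so the pmf of τ is: f(1) = 1/6, f(2) = 1/6, f(3) = 1/3, f(4) = 1/6, f(5) = 1/6
Renewal equation for m(n) = E[N_n]: condition on τ_1 = k (if k <= n, one arrival plus a fresh copy on the remaining n−k steps): m(n) = F(n) + Σ_{k<=n} f(k)·m(n−k), where F(n) = P(τ <= n) and m(0) = 0
m(1) = F(1) = 1/6
m(2) = F(2) + f(1)·m(1) = 1/3 + 1/6·1/6 = 13/36
m(3) = F(3) + f(1)·m(2) + f(2)·m(1) = 2/3 + 1/6·13/36 + 1/6·1/6 = 163/216
m(4) = F(4) + f(1)·m(3) + f(2)·m(2) + f(3)·m(1) = 5/6 + 1/6·163/216 + 1/6·13/36 + 1/3·1/6 = 1393/1296
m(5) = F(5) + f(1)·m(4) + f(2)·m(3) + f(3)·m(2) + f(4)·m(1) = 1 + 1/6·1393/1296 + 1/6·163/216 + 1/3·13/36 + 1/6·1/6 = 11299/7776
m(6) = F(6) + f(1)·m(5) + f(2)·m(4) + f(3)·m(3) + f(4)·m(2) + f(5)·m(1) = 1 + 1/6·11299/7776 + 1/6·1393/1296 + 1/3·163/216 + 1/6·13/36 + 1/6·1/6 = 82153/46656
m(7) = F(7) + f(1)·m(6) + f(2)·m(5) + f(3)·m(4) + f(4)·m(3) + f(5)·m(2) = 1 + 1/6·82153/46656 + 1/6·11299/7776 + 1/3·1393/1296 + 1/6·163/216 + 1/6·13/36 = 582235/279936
E[N_7] = m(7) = 582235/279936

582235/279936


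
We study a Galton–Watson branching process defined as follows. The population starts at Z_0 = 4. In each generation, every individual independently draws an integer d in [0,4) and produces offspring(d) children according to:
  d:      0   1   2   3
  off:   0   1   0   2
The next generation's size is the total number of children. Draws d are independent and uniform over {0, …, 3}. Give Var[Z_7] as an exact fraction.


Outcome values over d=0..3: [0, 1, 0, 2]
Σy = 3, Σy² = 5, M = 4
μ = 3/4 = 3/4,  σ² = 5/4 − (3/4)² = 11/16
V_0 = 0, E_0 = 4
V_1 = 11/16·E_0 + (3/4)²·V_0 = 11/4;  E_1 = 3
V_2 = 11/16·E_1 + (3/4)²·V_1 = 231/64;  E_2 = 9/4
V_3 = 11/16·E_2 + (3/4)²·V_2 = 3663/1024;  E_3 = 27/16
V_4 = 11/16·E_3 + (3/4)²·V_3 = 51975/16384;  E_4 = 81/64
V_5 = 11/16·E_4 + (3/4)²·V_4 = 695871/262144;  E_5 = 243/256
V_6 = 11/16·E_5 + (3/4)²·V_5 = 8999991/4194304;  E_6 = 729/1024
V_7 = 11/16·E_6 + (3/4)²·V_6 = 113845743/67108864;  E_7 = 2187/4096

113845743/67108864


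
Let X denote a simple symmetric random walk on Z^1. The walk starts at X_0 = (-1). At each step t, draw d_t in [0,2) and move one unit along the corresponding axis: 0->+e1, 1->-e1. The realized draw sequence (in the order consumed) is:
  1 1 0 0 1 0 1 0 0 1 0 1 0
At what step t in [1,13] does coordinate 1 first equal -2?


t=0: X=(-1), d=1 → -e1, X_1=(-2)
t=1: X=(-2), d=1 → -e1, X_2=(-3)
t=2: X=(-3), d=0 → +e1, X_3=(-2)
t=3: X=(-2), d=0 → +e1, X_4=(-1)
t=4: X=(-1), d=1 → -e1, X_5=(-2)
t=5: X=(-2), d=0 → +e1, X_6=(-1)
t=6: X=(-1), d=1 → -e1, X_7=(-2)
t=7: X=(-2), d=0 → +e1, X_8=(-1)
t=8: X=(-1), d=0 → +e1, X_9=(0)
t=9: X=(0), d=1 → -e1, X_10=(-1)
t=10: X=(-1), d=0 → +e1, X_11=(0)
t=11: X=(0), d=1 → -e1, X_12=(-1)
t=12: X=(-1), d=0 → +e1, X_13=(0)

1


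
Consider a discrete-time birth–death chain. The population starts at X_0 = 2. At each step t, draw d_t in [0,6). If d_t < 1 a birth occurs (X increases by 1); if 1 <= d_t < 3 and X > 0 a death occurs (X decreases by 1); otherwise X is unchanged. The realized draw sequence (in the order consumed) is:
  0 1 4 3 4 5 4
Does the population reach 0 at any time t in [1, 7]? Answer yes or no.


t=0: X=2, d=0 → birth, X_1=3
t=1: X=3, d=1 → death, X_2=2
t=2: X=2, d=4 → hold, X_3=2
t=3: X=2, d=3 → hold, X_4=2
t=4: X=2, d=4 → hold, X_5=2
t=5: X=2, d=5 → hold, X_6=2
t=6: X=2, d=4 → hold, X_7=2

no


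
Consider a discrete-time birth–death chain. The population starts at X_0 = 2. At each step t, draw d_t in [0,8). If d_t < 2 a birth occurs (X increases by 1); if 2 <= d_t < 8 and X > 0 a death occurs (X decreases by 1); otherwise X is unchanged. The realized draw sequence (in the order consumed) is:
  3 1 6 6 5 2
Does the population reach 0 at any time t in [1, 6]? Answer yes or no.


t=0: X=2, d=3 → death, X_1=1
t=1: X=1, d=1 → birth, X_2=2
t=2: X=2, d=6 → death, X_3=1
t=3: X=1, d=6 → death, X_4=0
t=4: X=0, d=5 → hold, X_5=0
t=5: X=0, d=2 → hold, X_6=0

yes


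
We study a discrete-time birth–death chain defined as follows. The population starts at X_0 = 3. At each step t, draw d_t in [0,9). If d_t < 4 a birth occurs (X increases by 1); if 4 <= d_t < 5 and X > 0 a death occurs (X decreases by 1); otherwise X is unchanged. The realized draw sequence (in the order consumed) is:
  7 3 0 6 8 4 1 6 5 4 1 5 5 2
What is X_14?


6

t=0: X=3, d=7 → hold, X_1=3
t=1: X=3, d=3 → birth, X_2=4
t=2: X=4, d=0 → birth, X_3=5
t=3: X=5, d=6 → hold, X_4=5
t=4: X=5, d=8 → hold, X_5=5
t=5: X=5, d=4 → death, X_6=4
t=6: X=4, d=1 → birth, X_7=5
t=7: X=5, d=6 → hold, X_8=5
t=8: X=5, d=5 → hold, X_9=5
t=9: X=5, d=4 → death, X_10=4
t=10: X=4, d=1 → birth, X_11=5
t=11: X=5, d=5 → hold, X_12=5
t=12: X=5, d=5 → hold, X_13=5
t=13: X=5, d=2 → birth, X_14=6


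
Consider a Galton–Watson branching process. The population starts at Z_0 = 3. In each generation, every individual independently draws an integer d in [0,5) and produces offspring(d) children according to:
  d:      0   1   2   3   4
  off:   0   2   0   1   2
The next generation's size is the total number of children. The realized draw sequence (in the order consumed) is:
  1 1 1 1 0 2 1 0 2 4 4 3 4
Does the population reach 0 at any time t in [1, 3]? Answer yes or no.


gen 0: Z_0=3, draws=[1, 1, 1], offspring=[2, 2, 2], Z_1=6
gen 1: Z_1=6, draws=[1, 0, 2, 1, 0, 2], offspring=[2, 0, 0, 2, 0, 0], Z_2=4
gen 2: Z_2=4, draws=[4, 4, 3, 4], offspring=[2, 2, 1, 2], Z_3=7

no


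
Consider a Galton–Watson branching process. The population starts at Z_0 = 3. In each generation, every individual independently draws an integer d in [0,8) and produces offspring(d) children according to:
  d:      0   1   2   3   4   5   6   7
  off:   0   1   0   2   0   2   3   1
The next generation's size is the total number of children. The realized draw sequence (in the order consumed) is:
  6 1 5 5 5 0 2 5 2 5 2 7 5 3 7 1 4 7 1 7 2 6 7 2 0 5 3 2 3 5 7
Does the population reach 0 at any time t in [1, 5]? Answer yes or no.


no

gen 0: Z_0=3, draws=[6, 1, 5], offspring=[3, 1, 2], Z_1=6
gen 1: Z_1=6, draws=[5, 5, 0, 2, 5, 2], offspring=[2, 2, 0, 0, 2, 0], Z_2=6
gen 2: Z_2=6, draws=[5, 2, 7, 5, 3, 7], offspring=[2, 0, 1, 2, 2, 1], Z_3=8
gen 3: Z_3=8, draws=[1, 4, 7, 1, 7, 2, 6, 7], offspring=[1, 0, 1, 1, 1, 0, 3, 1], Z_4=8
gen 4: Z_4=8, draws=[2, 0, 5, 3, 2, 3, 5, 7], offspring=[0, 0, 2, 2, 0, 2, 2, 1], Z_5=9


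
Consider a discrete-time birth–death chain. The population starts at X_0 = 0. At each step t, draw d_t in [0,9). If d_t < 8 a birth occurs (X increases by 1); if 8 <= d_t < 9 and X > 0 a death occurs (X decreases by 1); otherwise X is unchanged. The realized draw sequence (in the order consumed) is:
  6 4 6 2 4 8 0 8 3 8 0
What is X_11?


5

t=0: X=0, d=6 → birth, X_1=1
t=1: X=1, d=4 → birth, X_2=2
t=2: X=2, d=6 → birth, X_3=3
t=3: X=3, d=2 → birth, X_4=4
t=4: X=4, d=4 → birth, X_5=5
t=5: X=5, d=8 → death, X_6=4
t=6: X=4, d=0 → birth, X_7=5
t=7: X=5, d=8 → death, X_8=4
t=8: X=4, d=3 → birth, X_9=5
t=9: X=5, d=8 → death, X_10=4
t=10: X=4, d=0 → birth, X_11=5


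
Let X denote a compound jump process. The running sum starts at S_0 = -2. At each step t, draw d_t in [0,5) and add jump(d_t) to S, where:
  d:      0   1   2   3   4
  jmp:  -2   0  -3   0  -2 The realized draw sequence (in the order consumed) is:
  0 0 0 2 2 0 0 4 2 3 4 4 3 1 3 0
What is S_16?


-29

t=0: S=-2, d=0, jump=-2, S_1=-4
t=1: S=-4, d=0, jump=-2, S_2=-6
t=2: S=-6, d=0, jump=-2, S_3=-8
t=3: S=-8, d=2, jump=-3, S_4=-11
t=4: S=-11, d=2, jump=-3, S_5=-14
t=5: S=-14, d=0, jump=-2, S_6=-16
t=6: S=-16, d=0, jump=-2, S_7=-18
t=7: S=-18, d=4, jump=-2, S_8=-20
t=8: S=-20, d=2, jump=-3, S_9=-23
t=9: S=-23, d=3, jump=0, S_10=-23
t=10: S=-23, d=4, jump=-2, S_11=-25
t=11: S=-25, d=4, jump=-2, S_12=-27
t=12: S=-27, d=3, jump=0, S_13=-27
t=13: S=-27, d=1, jump=0, S_14=-27
t=14: S=-27, d=3, jump=0, S_15=-27
t=15: S=-27, d=0, jump=-2, S_16=-29


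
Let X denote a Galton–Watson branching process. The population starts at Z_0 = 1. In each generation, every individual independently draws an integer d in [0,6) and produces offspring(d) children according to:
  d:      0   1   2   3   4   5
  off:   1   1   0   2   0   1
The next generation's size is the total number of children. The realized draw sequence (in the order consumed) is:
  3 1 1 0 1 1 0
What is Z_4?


gen 0: Z_0=1, draws=[3], offspring=[2], Z_1=2
gen 1: Z_1=2, draws=[1, 1], offspring=[1, 1], Z_2=2
gen 2: Z_2=2, draws=[0, 1], offspring=[1, 1], Z_3=2
gen 3: Z_3=2, draws=[1, 0], offspring=[1, 1], Z_4=2

2


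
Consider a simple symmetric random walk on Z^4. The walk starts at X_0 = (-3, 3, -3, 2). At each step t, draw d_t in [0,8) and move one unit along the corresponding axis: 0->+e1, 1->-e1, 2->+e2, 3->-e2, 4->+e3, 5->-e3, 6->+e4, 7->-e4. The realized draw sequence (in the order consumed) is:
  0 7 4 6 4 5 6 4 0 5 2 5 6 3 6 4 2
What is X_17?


t=0: X=(-3, 3, -3, 2), d=0 → +e1, X_1=(-2, 3, -3, 2)
t=1: X=(-2, 3, -3, 2), d=7 → -e4, X_2=(-2, 3, -3, 1)
t=2: X=(-2, 3, -3, 1), d=4 → +e3, X_3=(-2, 3, -2, 1)
t=3: X=(-2, 3, -2, 1), d=6 → +e4, X_4=(-2, 3, -2, 2)
t=4: X=(-2, 3, -2, 2), d=4 → +e3, X_5=(-2, 3, -1, 2)
t=5: X=(-2, 3, -1, 2), d=5 → -e3, X_6=(-2, 3, -2, 2)
t=6: X=(-2, 3, -2, 2), d=6 → +e4, X_7=(-2, 3, -2, 3)
t=7: X=(-2, 3, -2, 3), d=4 → +e3, X_8=(-2, 3, -1, 3)
t=8: X=(-2, 3, -1, 3), d=0 → +e1, X_9=(-1, 3, -1, 3)
t=9: X=(-1, 3, -1, 3), d=5 → -e3, X_10=(-1, 3, -2, 3)
t=10: X=(-1, 3, -2, 3), d=2 → +e2, X_11=(-1, 4, -2, 3)
t=11: X=(-1, 4, -2, 3), d=5 → -e3, X_12=(-1, 4, -3, 3)
t=12: X=(-1, 4, -3, 3), d=6 → +e4, X_13=(-1, 4, -3, 4)
t=13: X=(-1, 4, -3, 4), d=3 → -e2, X_14=(-1, 3, -3, 4)
t=14: X=(-1, 3, -3, 4), d=6 → +e4, X_15=(-1, 3, -3, 5)
t=15: X=(-1, 3, -3, 5), d=4 → +e3, X_16=(-1, 3, -2, 5)
t=16: X=(-1, 3, -2, 5), d=2 → +e2, X_17=(-1, 4, -2, 5)

(-1, 4, -2, 5)


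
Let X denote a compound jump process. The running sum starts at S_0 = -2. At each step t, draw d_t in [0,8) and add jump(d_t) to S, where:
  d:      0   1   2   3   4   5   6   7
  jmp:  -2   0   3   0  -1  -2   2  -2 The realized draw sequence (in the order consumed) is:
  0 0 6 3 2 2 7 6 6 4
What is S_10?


3

t=0: S=-2, d=0, jump=-2, S_1=-4
t=1: S=-4, d=0, jump=-2, S_2=-6
t=2: S=-6, d=6, jump=2, S_3=-4
t=3: S=-4, d=3, jump=0, S_4=-4
t=4: S=-4, d=2, jump=3, S_5=-1
t=5: S=-1, d=2, jump=3, S_6=2
t=6: S=2, d=7, jump=-2, S_7=0
t=7: S=0, d=6, jump=2, S_8=2
t=8: S=2, d=6, jump=2, S_9=4
t=9: S=4, d=4, jump=-1, S_10=3


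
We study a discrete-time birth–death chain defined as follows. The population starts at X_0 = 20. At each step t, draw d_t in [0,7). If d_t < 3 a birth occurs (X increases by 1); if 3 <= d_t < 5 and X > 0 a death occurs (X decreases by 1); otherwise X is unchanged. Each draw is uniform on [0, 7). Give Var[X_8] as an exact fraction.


X can drop by at most 1 per step and X_0 = 20 > T = 8, so X_t >= 20 − t >= 12 > 0 for every t <= 8: the floor at 0 (the 'and X > 0' condition) never binds. Hence X_8 = X_0 + Σ_{t<8} Y_t with i.i.d. increments Y_t = y(d_t) ∈ {+1, −1, 0}.
Outcome values over d=0..6: [1, 1, 1, -1, -1, 0, 0]
Σy = 1, Σy² = 5, M = 7
μ = 1/7 = 1/7,  σ² = 5/7 − (1/7)² = 34/49
Independent increments: Var[X_8] = 8·σ² = 8·(34/49) = 272/49

272/49


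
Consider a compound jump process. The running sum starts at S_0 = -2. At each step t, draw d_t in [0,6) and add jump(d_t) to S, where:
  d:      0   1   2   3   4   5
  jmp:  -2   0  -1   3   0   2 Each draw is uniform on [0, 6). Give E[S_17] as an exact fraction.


11/3

Outcome values over d=0..5: [-2, 0, -1, 3, 0, 2]
Σy = 2, Σy² = 18, M = 6
μ = 2/6 = 1/3,  σ² = 18/6 − (1/3)² = 26/9
E[S_17] = -2 + 17·(1/3) = 11/3


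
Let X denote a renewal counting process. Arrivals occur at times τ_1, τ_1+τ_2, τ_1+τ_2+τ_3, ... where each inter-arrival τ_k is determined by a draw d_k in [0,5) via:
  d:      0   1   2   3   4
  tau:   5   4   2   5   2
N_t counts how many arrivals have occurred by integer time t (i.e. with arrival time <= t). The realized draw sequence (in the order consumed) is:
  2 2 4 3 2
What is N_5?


draw d_1=2: τ_1=2, arrival time A_1=2
draw d_2=2: τ_2=2, arrival time A_2=4
draw d_3=4: τ_3=2, arrival time A_3=6
draw d_4=3: τ_4=5, arrival time A_4=11
draw d_5=2: τ_5=2, arrival time A_5=13
N_t over t=0..5: 0:0 1:0 2:1 3:1 4:2 5:2

2


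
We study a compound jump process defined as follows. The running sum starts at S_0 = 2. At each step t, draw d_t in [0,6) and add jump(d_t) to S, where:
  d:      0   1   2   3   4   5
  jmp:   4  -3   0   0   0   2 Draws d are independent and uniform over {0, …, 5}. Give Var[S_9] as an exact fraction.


165/4

Outcome values over d=0..5: [4, -3, 0, 0, 0, 2]
Σy = 3, Σy² = 29, M = 6
μ = 3/6 = 1/2,  σ² = 29/6 − (1/2)² = 55/12
Independent increments: Var[S_9] = 9·σ² = 9·(55/12) = 165/4


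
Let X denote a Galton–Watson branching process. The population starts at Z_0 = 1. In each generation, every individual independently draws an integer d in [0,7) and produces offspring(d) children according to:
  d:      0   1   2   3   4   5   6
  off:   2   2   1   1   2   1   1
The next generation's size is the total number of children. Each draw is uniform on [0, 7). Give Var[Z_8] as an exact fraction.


Outcome values over d=0..6: [2, 2, 1, 1, 2, 1, 1]
Σy = 10, Σy² = 16, M = 7
μ = 10/7 = 10/7,  σ² = 16/7 − (10/7)² = 12/49
V_0 = 0, E_0 = 1
V_1 = 12/49·E_0 + (10/7)²·V_0 = 12/49;  E_1 = 10/7
V_2 = 12/49·E_1 + (10/7)²·V_1 = 2040/2401;  E_2 = 100/49
V_3 = 12/49·E_2 + (10/7)²·V_2 = 262800/117649;  E_3 = 1000/343
V_4 = 12/49·E_3 + (10/7)²·V_3 = 30396000/5764801;  E_4 = 10000/2401
V_5 = 12/49·E_4 + (10/7)²·V_4 = 3327720000/282475249;  E_5 = 100000/16807
V_6 = 12/49·E_5 + (10/7)²·V_5 = 352940400000/13841287201;  E_6 = 1000000/117649
V_7 = 12/49·E_6 + (10/7)²·V_6 = 36705828000000/678223072849;  E_7 = 10000000/823543
V_8 = 12/49·E_7 + (10/7)²·V_7 = 3769407960000000/33232930569601;  E_8 = 100000000/5764801

3769407960000000/33232930569601


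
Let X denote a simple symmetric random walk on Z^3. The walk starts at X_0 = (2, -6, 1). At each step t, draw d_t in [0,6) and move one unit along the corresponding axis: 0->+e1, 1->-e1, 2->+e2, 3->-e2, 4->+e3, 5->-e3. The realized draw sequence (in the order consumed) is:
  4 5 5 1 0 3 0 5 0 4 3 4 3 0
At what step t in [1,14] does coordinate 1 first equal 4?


9

t=0: X=(2, -6, 1), d=4 → +e3, X_1=(2, -6, 2)
t=1: X=(2, -6, 2), d=5 → -e3, X_2=(2, -6, 1)
t=2: X=(2, -6, 1), d=5 → -e3, X_3=(2, -6, 0)
t=3: X=(2, -6, 0), d=1 → -e1, X_4=(1, -6, 0)
t=4: X=(1, -6, 0), d=0 → +e1, X_5=(2, -6, 0)
t=5: X=(2, -6, 0), d=3 → -e2, X_6=(2, -7, 0)
t=6: X=(2, -7, 0), d=0 → +e1, X_7=(3, -7, 0)
t=7: X=(3, -7, 0), d=5 → -e3, X_8=(3, -7, -1)
t=8: X=(3, -7, -1), d=0 → +e1, X_9=(4, -7, -1)
t=9: X=(4, -7, -1), d=4 → +e3, X_10=(4, -7, 0)
t=10: X=(4, -7, 0), d=3 → -e2, X_11=(4, -8, 0)
t=11: X=(4, -8, 0), d=4 → +e3, X_12=(4, -8, 1)
t=12: X=(4, -8, 1), d=3 → -e2, X_13=(4, -9, 1)
t=13: X=(4, -9, 1), d=0 → +e1, X_14=(5, -9, 1)


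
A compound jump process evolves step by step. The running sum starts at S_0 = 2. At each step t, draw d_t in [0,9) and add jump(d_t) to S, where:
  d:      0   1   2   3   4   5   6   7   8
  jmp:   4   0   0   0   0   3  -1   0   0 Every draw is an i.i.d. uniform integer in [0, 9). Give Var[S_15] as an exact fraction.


110/3

Outcome values over d=0..8: [4, 0, 0, 0, 0, 3, -1, 0, 0]
Σy = 6, Σy² = 26, M = 9
μ = 6/9 = 2/3,  σ² = 26/9 − (2/3)² = 22/9
Independent increments: Var[S_15] = 15·σ² = 15·(22/9) = 110/3


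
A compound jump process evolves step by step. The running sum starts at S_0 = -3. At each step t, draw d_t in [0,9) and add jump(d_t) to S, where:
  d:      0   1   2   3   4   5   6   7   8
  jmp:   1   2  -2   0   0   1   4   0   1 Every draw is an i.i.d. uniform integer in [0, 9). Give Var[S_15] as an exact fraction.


Outcome values over d=0..8: [1, 2, -2, 0, 0, 1, 4, 0, 1]
Σy = 7, Σy² = 27, M = 9
μ = 7/9 = 7/9,  σ² = 27/9 − (7/9)² = 194/81
Independent increments: Var[S_15] = 15·σ² = 15·(194/81) = 970/27

970/27


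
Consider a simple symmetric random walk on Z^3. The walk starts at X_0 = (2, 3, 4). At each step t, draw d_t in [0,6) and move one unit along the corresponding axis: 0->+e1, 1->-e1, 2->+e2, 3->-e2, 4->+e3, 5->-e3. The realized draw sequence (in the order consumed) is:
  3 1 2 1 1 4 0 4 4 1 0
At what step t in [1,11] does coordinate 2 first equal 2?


1

t=0: X=(2, 3, 4), d=3 → -e2, X_1=(2, 2, 4)
t=1: X=(2, 2, 4), d=1 → -e1, X_2=(1, 2, 4)
t=2: X=(1, 2, 4), d=2 → +e2, X_3=(1, 3, 4)
t=3: X=(1, 3, 4), d=1 → -e1, X_4=(0, 3, 4)
t=4: X=(0, 3, 4), d=1 → -e1, X_5=(-1, 3, 4)
t=5: X=(-1, 3, 4), d=4 → +e3, X_6=(-1, 3, 5)
t=6: X=(-1, 3, 5), d=0 → +e1, X_7=(0, 3, 5)
t=7: X=(0, 3, 5), d=4 → +e3, X_8=(0, 3, 6)
t=8: X=(0, 3, 6), d=4 → +e3, X_9=(0, 3, 7)
t=9: X=(0, 3, 7), d=1 → -e1, X_10=(-1, 3, 7)
t=10: X=(-1, 3, 7), d=0 → +e1, X_11=(0, 3, 7)


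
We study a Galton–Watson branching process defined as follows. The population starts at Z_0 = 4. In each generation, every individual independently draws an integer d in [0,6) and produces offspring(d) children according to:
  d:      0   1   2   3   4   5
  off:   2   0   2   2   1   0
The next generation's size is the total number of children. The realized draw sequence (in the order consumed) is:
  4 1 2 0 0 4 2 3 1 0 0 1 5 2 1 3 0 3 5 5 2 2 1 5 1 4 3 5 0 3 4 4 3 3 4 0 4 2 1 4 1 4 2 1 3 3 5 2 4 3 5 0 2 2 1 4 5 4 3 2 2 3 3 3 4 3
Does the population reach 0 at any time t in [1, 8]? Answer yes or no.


no

gen 0: Z_0=4, draws=[4, 1, 2, 0], offspring=[1, 0, 2, 2], Z_1=5
gen 1: Z_1=5, draws=[0, 4, 2, 3, 1], offspring=[2, 1, 2, 2, 0], Z_2=7
gen 2: Z_2=7, draws=[0, 0, 1, 5, 2, 1, 3], offspring=[2, 2, 0, 0, 2, 0, 2], Z_3=8
gen 3: Z_3=8, draws=[0, 3, 5, 5, 2, 2, 1, 5], offspring=[2, 2, 0, 0, 2, 2, 0, 0], Z_4=8
gen 4: Z_4=8, draws=[1, 4, 3, 5, 0, 3, 4, 4], offspring=[0, 1, 2, 0, 2, 2, 1, 1], Z_5=9
gen 5: Z_5=9, draws=[3, 3, 4, 0, 4, 2, 1, 4, 1], offspring=[2, 2, 1, 2, 1, 2, 0, 1, 0], Z_6=11
gen 6: Z_6=11, draws=[4, 2, 1, 3, 3, 5, 2, 4, 3, 5, 0], offspring=[1, 2, 0, 2, 2, 0, 2, 1, 2, 0, 2], Z_7=14
gen 7: Z_7=14, draws=[2, 2, 1, 4, 5, 4, 3, 2, 2, 3, 3, 3, 4, 3], offspring=[2, 2, 0, 1, 0, 1, 2, 2, 2, 2, 2, 2, 1, 2], Z_8=21


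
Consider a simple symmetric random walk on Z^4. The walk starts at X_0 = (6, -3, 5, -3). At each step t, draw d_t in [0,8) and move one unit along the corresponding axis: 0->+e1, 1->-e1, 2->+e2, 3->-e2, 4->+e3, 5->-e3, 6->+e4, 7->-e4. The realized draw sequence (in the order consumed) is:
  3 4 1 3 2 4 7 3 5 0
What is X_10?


t=0: X=(6, -3, 5, -3), d=3 → -e2, X_1=(6, -4, 5, -3)
t=1: X=(6, -4, 5, -3), d=4 → +e3, X_2=(6, -4, 6, -3)
t=2: X=(6, -4, 6, -3), d=1 → -e1, X_3=(5, -4, 6, -3)
t=3: X=(5, -4, 6, -3), d=3 → -e2, X_4=(5, -5, 6, -3)
t=4: X=(5, -5, 6, -3), d=2 → +e2, X_5=(5, -4, 6, -3)
t=5: X=(5, -4, 6, -3), d=4 → +e3, X_6=(5, -4, 7, -3)
t=6: X=(5, -4, 7, -3), d=7 → -e4, X_7=(5, -4, 7, -4)
t=7: X=(5, -4, 7, -4), d=3 → -e2, X_8=(5, -5, 7, -4)
t=8: X=(5, -5, 7, -4), d=5 → -e3, X_9=(5, -5, 6, -4)
t=9: X=(5, -5, 6, -4), d=0 → +e1, X_10=(6, -5, 6, -4)

(6, -5, 6, -4)


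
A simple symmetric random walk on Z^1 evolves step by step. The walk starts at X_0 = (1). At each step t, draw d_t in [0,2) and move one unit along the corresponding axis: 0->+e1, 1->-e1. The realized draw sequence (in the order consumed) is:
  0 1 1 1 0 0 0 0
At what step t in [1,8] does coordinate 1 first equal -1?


4

t=0: X=(1), d=0 → +e1, X_1=(2)
t=1: X=(2), d=1 → -e1, X_2=(1)
t=2: X=(1), d=1 → -e1, X_3=(0)
t=3: X=(0), d=1 → -e1, X_4=(-1)
t=4: X=(-1), d=0 → +e1, X_5=(0)
t=5: X=(0), d=0 → +e1, X_6=(1)
t=6: X=(1), d=0 → +e1, X_7=(2)
t=7: X=(2), d=0 → +e1, X_8=(3)


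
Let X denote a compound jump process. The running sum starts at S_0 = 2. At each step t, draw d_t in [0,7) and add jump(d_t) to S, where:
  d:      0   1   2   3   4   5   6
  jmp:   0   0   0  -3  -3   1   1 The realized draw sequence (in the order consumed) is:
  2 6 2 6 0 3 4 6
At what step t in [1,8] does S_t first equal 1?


t=0: S=2, d=2, jump=0, S_1=2
t=1: S=2, d=6, jump=1, S_2=3
t=2: S=3, d=2, jump=0, S_3=3
t=3: S=3, d=6, jump=1, S_4=4
t=4: S=4, d=0, jump=0, S_5=4
t=5: S=4, d=3, jump=-3, S_6=1
t=6: S=1, d=4, jump=-3, S_7=-2
t=7: S=-2, d=6, jump=1, S_8=-1

6


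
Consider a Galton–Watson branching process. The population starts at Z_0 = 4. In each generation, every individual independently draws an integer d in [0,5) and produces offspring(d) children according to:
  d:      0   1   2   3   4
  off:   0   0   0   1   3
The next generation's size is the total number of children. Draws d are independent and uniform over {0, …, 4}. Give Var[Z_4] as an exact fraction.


Outcome values over d=0..4: [0, 0, 0, 1, 3]
Σy = 4, Σy² = 10, M = 5
μ = 4/5 = 4/5,  σ² = 10/5 − (4/5)² = 34/25
V_0 = 0, E_0 = 4
V_1 = 34/25·E_0 + (4/5)²·V_0 = 136/25;  E_1 = 16/5
V_2 = 34/25·E_1 + (4/5)²·V_1 = 4896/625;  E_2 = 64/25
V_3 = 34/25·E_2 + (4/5)²·V_2 = 132736/15625;  E_3 = 256/125
V_4 = 34/25·E_3 + (4/5)²·V_3 = 3211776/390625;  E_4 = 1024/625

3211776/390625


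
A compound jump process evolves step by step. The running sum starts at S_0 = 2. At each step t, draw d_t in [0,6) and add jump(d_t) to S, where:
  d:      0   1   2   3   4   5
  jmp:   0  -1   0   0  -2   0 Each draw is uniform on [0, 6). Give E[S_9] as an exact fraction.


-5/2

Outcome values over d=0..5: [0, -1, 0, 0, -2, 0]
Σy = -3, Σy² = 5, M = 6
μ = -3/6 = -1/2,  σ² = 5/6 − (-1/2)² = 7/12
E[S_9] = 2 + 9·(-1/2) = -5/2


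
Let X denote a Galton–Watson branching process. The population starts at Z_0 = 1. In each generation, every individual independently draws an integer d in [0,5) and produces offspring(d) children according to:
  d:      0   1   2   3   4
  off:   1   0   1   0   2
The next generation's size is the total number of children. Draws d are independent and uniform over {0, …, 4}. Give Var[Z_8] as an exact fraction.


Outcome values over d=0..4: [1, 0, 1, 0, 2]
Σy = 4, Σy² = 6, M = 5
μ = 4/5 = 4/5,  σ² = 6/5 − (4/5)² = 14/25
V_0 = 0, E_0 = 1
V_1 = 14/25·E_0 + (4/5)²·V_0 = 14/25;  E_1 = 4/5
V_2 = 14/25·E_1 + (4/5)²·V_1 = 504/625;  E_2 = 16/25
V_3 = 14/25·E_2 + (4/5)²·V_2 = 13664/15625;  E_3 = 64/125
V_4 = 14/25·E_3 + (4/5)²·V_3 = 330624/390625;  E_4 = 256/625
V_5 = 14/25·E_4 + (4/5)²·V_4 = 7529984/9765625;  E_5 = 1024/3125
V_6 = 14/25·E_5 + (4/5)²·V_5 = 165279744/244140625;  E_6 = 4096/15625
V_7 = 14/25·E_6 + (4/5)²·V_6 = 3540475904/6103515625;  E_7 = 16384/78125
V_8 = 14/25·E_7 + (4/5)²·V_7 = 74567614464/152587890625;  E_8 = 65536/390625

74567614464/152587890625


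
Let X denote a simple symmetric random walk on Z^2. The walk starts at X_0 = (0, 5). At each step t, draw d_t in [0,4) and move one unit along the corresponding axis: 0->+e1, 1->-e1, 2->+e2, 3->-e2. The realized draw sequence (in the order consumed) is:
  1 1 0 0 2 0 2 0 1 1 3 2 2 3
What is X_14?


(0, 7)

t=0: X=(0, 5), d=1 → -e1, X_1=(-1, 5)
t=1: X=(-1, 5), d=1 → -e1, X_2=(-2, 5)
t=2: X=(-2, 5), d=0 → +e1, X_3=(-1, 5)
t=3: X=(-1, 5), d=0 → +e1, X_4=(0, 5)
t=4: X=(0, 5), d=2 → +e2, X_5=(0, 6)
t=5: X=(0, 6), d=0 → +e1, X_6=(1, 6)
t=6: X=(1, 6), d=2 → +e2, X_7=(1, 7)
t=7: X=(1, 7), d=0 → +e1, X_8=(2, 7)
t=8: X=(2, 7), d=1 → -e1, X_9=(1, 7)
t=9: X=(1, 7), d=1 → -e1, X_10=(0, 7)
t=10: X=(0, 7), d=3 → -e2, X_11=(0, 6)
t=11: X=(0, 6), d=2 → +e2, X_12=(0, 7)
t=12: X=(0, 7), d=2 → +e2, X_13=(0, 8)
t=13: X=(0, 8), d=3 → -e2, X_14=(0, 7)


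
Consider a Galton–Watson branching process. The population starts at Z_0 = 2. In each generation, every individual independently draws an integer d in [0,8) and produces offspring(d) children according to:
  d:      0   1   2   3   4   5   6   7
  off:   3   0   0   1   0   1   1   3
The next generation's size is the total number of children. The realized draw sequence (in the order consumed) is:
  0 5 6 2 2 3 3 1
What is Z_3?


1

gen 0: Z_0=2, draws=[0, 5], offspring=[3, 1], Z_1=4
gen 1: Z_1=4, draws=[6, 2, 2, 3], offspring=[1, 0, 0, 1], Z_2=2
gen 2: Z_2=2, draws=[3, 1], offspring=[1, 0], Z_3=1


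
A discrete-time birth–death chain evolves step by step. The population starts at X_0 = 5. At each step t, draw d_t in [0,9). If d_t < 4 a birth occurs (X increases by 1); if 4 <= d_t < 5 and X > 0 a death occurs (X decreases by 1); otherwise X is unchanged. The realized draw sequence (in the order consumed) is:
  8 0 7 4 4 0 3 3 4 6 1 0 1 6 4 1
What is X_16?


9

t=0: X=5, d=8 → hold, X_1=5
t=1: X=5, d=0 → birth, X_2=6
t=2: X=6, d=7 → hold, X_3=6
t=3: X=6, d=4 → death, X_4=5
t=4: X=5, d=4 → death, X_5=4
t=5: X=4, d=0 → birth, X_6=5
t=6: X=5, d=3 → birth, X_7=6
t=7: X=6, d=3 → birth, X_8=7
t=8: X=7, d=4 → death, X_9=6
t=9: X=6, d=6 → hold, X_10=6
t=10: X=6, d=1 → birth, X_11=7
t=11: X=7, d=0 → birth, X_12=8
t=12: X=8, d=1 → birth, X_13=9
t=13: X=9, d=6 → hold, X_14=9
t=14: X=9, d=4 → death, X_15=8
t=15: X=8, d=1 → birth, X_16=9


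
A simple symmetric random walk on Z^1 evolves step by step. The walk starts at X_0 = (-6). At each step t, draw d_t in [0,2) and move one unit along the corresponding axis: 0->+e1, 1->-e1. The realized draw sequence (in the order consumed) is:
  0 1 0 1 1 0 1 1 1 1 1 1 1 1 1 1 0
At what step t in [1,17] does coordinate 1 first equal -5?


1

t=0: X=(-6), d=0 → +e1, X_1=(-5)
t=1: X=(-5), d=1 → -e1, X_2=(-6)
t=2: X=(-6), d=0 → +e1, X_3=(-5)
t=3: X=(-5), d=1 → -e1, X_4=(-6)
t=4: X=(-6), d=1 → -e1, X_5=(-7)
t=5: X=(-7), d=0 → +e1, X_6=(-6)
t=6: X=(-6), d=1 → -e1, X_7=(-7)
t=7: X=(-7), d=1 → -e1, X_8=(-8)
t=8: X=(-8), d=1 → -e1, X_9=(-9)
t=9: X=(-9), d=1 → -e1, X_10=(-10)
t=10: X=(-10), d=1 → -e1, X_11=(-11)
t=11: X=(-11), d=1 → -e1, X_12=(-12)
t=12: X=(-12), d=1 → -e1, X_13=(-13)
t=13: X=(-13), d=1 → -e1, X_14=(-14)
t=14: X=(-14), d=1 → -e1, X_15=(-15)
t=15: X=(-15), d=1 → -e1, X_16=(-16)
t=16: X=(-16), d=0 → +e1, X_17=(-15)


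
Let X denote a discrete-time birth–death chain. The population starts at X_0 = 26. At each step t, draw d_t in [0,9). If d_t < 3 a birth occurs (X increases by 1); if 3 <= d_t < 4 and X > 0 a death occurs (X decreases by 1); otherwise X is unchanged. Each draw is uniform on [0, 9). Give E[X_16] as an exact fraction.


266/9

X can drop by at most 1 per step and X_0 = 26 > T = 16, so X_t >= 26 − t >= 10 > 0 for every t <= 16: the floor at 0 (the 'and X > 0' condition) never binds. Hence X_16 = X_0 + Σ_{t<16} Y_t with i.i.d. increments Y_t = y(d_t) ∈ {+1, −1, 0}.
Outcome values over d=0..8: [1, 1, 1, -1, 0, 0, 0, 0, 0]
Σy = 2, Σy² = 4, M = 9
μ = 2/9 = 2/9,  σ² = 4/9 − (2/9)² = 32/81
E[X_16] = 26 + 16·(2/9) = 266/9


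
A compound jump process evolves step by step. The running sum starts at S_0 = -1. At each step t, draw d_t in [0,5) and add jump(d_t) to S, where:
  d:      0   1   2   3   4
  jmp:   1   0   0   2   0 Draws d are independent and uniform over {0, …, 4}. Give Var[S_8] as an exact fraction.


Outcome values over d=0..4: [1, 0, 0, 2, 0]
Σy = 3, Σy² = 5, M = 5
μ = 3/5 = 3/5,  σ² = 5/5 − (3/5)² = 16/25
Independent increments: Var[S_8] = 8·σ² = 8·(16/25) = 128/25

128/25


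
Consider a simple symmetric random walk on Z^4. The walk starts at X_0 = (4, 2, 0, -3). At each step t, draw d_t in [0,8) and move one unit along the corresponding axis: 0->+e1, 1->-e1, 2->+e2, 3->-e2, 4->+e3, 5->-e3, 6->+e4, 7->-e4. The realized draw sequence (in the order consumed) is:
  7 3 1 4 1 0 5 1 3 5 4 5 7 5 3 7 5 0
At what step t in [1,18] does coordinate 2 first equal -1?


15

t=0: X=(4, 2, 0, -3), d=7 → -e4, X_1=(4, 2, 0, -4)
t=1: X=(4, 2, 0, -4), d=3 → -e2, X_2=(4, 1, 0, -4)
t=2: X=(4, 1, 0, -4), d=1 → -e1, X_3=(3, 1, 0, -4)
t=3: X=(3, 1, 0, -4), d=4 → +e3, X_4=(3, 1, 1, -4)
t=4: X=(3, 1, 1, -4), d=1 → -e1, X_5=(2, 1, 1, -4)
t=5: X=(2, 1, 1, -4), d=0 → +e1, X_6=(3, 1, 1, -4)
t=6: X=(3, 1, 1, -4), d=5 → -e3, X_7=(3, 1, 0, -4)
t=7: X=(3, 1, 0, -4), d=1 → -e1, X_8=(2, 1, 0, -4)
t=8: X=(2, 1, 0, -4), d=3 → -e2, X_9=(2, 0, 0, -4)
t=9: X=(2, 0, 0, -4), d=5 → -e3, X_10=(2, 0, -1, -4)
t=10: X=(2, 0, -1, -4), d=4 → +e3, X_11=(2, 0, 0, -4)
t=11: X=(2, 0, 0, -4), d=5 → -e3, X_12=(2, 0, -1, -4)
t=12: X=(2, 0, -1, -4), d=7 → -e4, X_13=(2, 0, -1, -5)
t=13: X=(2, 0, -1, -5), d=5 → -e3, X_14=(2, 0, -2, -5)
t=14: X=(2, 0, -2, -5), d=3 → -e2, X_15=(2, -1, -2, -5)
t=15: X=(2, -1, -2, -5), d=7 → -e4, X_16=(2, -1, -2, -6)
t=16: X=(2, -1, -2, -6), d=5 → -e3, X_17=(2, -1, -3, -6)
t=17: X=(2, -1, -3, -6), d=0 → +e1, X_18=(3, -1, -3, -6)


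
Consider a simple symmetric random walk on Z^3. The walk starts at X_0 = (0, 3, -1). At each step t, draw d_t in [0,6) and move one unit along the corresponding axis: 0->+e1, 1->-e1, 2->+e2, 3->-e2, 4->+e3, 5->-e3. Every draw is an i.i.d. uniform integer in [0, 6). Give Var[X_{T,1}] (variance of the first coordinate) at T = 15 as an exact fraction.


Outcome values over d=0..5: [1, -1, 0, 0, 0, 0]
Σy = 0, Σy² = 2, M = 6
μ = 0/6 = 0,  σ² = 2/6 − (0)² = 1/3
Independent increments: Var[X_15] = 15·σ² = 15·(1/3) = 5

5


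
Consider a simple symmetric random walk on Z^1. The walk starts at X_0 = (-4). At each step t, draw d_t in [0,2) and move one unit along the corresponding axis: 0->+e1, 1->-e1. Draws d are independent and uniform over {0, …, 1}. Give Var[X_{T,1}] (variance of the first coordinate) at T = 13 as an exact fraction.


13

Outcome values over d=0..1: [1, -1]
Σy = 0, Σy² = 2, M = 2
μ = 0/2 = 0,  σ² = 2/2 − (0)² = 1
Independent increments: Var[X_13] = 13·σ² = 13·(1) = 13


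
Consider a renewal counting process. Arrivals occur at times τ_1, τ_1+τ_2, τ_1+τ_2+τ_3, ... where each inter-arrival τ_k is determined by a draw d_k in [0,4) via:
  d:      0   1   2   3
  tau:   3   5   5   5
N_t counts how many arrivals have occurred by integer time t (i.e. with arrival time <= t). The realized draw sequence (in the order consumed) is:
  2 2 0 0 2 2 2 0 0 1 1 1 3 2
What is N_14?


3

draw d_1=2: τ_1=5, arrival time A_1=5
draw d_2=2: τ_2=5, arrival time A_2=10
draw d_3=0: τ_3=3, arrival time A_3=13
draw d_4=0: τ_4=3, arrival time A_4=16
draw d_5=2: τ_5=5, arrival time A_5=21
draw d_6=2: τ_6=5, arrival time A_6=26
draw d_7=2: τ_7=5, arrival time A_7=31
draw d_8=0: τ_8=3, arrival time A_8=34
draw d_9=0: τ_9=3, arrival time A_9=37
draw d_10=1: τ_10=5, arrival time A_10=42
draw d_11=1: τ_11=5, arrival time A_11=47
draw d_12=1: τ_12=5, arrival time A_12=52
draw d_13=3: τ_13=5, arrival time A_13=57
draw d_14=2: τ_14=5, arrival time A_14=62
N_t over t=0..14: 0:0 1:0 2:0 3:0 4:0 5:1 6:1 7:1 8:1 9:1 10:2 11:2 12:2 13:3 14:3


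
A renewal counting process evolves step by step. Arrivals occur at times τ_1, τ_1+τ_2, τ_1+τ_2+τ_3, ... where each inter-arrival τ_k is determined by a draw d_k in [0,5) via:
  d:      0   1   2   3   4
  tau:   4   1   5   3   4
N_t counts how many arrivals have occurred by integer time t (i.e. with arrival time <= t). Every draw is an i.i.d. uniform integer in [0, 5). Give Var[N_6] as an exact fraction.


108470964/244140625

Inter-arrival values over d=0..4: [4, 1, 5, 3, 4]
Each d has probability 1/5, so the pmf of τ is: f(1) = 1/5, f(3) = 1/5, f(4) = 2/5, f(5) = 1/5
Let p_n(j) = P(N_n = j), with p_0 = [1]. Condition on τ_1: p_n(0) = P(τ > n), and for j >= 1, p_n(j) = Σ_{k<=n} f(k)·p_{n−k}(j−1)
p_1 = [4/5, 1/5]  (j = 0..1)
p_2 = [4/5, 4/25, 1/25]  (j = 0..2)
p_3 = [3/5, 9/25, 4/125, 1/125]  (j = 0..3)
p_4 = [1/5, 17/25, 14/125, 4/625, 1/625]  (j = 0..4)
p_5 = [0, 18/25, 31/125, 19/625, 4/3125, 1/3125]  (j = 0..5)
p_6 = [0, 3/5, 8/25, 9/125, 24/3125, 4/15625, 1/15625]  (j = 0..6)
E[N_6] = Σ j·p_6(j) = 23256/15625;  E[N_6²] = Σ j²·p_6(j) = 41556/15625
Var[N_6] = 41556/15625 − (23256/15625)² = 108470964/244140625


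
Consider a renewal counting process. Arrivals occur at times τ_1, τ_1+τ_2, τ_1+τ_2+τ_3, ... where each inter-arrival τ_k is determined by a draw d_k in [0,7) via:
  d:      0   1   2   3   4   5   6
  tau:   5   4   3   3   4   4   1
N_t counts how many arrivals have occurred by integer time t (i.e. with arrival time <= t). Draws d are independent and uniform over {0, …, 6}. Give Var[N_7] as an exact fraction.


293690853938/678223072849

Inter-arrival values over d=0..6: [5, 4, 3, 3, 4, 4, 1]
Each d has probability 1/7, so the pmf of τ is: f(1) = 1/7, f(3) = 2/7, f(4) = 3/7, f(5) = 1/7
Let p_n(j) = P(N_n = j), with p_0 = [1]. Condition on τ_1: p_n(0) = P(τ > n), and for j >= 1, p_n(j) = Σ_{k<=n} f(k)·p_{n−k}(j−1)
p_1 = [6/7, 1/7]  (j = 0..1)
p_2 = [6/7, 6/49, 1/49]  (j = 0..2)
p_3 = [4/7, 20/49, 6/343, 1/343]  (j = 0..3)
p_4 = [1/7, 37/49, 34/343, 6/2401, 1/2401]  (j = 0..4)
p_5 = [0, 38/49, 10/49, 48/2401, 6/16807, 1/16807]  (j = 0..5)
p_6 = [0, 32/49, 103/343, 103/2401, 62/16807, 6/117649, 1/117649]  (j = 0..6)
p_7 = [0, 20/49, 172/343, 4/49, 136/16807, 76/117649, 6/823543, 1/823543]  (j = 0..7)
E[N_7] = Σ j·p_7(j) = 1393127/823543;  E[N_7²] = Σ j²·p_7(j) = 2713269/823543
Var[N_7] = 2713269/823543 − (1393127/823543)² = 293690853938/678223072849


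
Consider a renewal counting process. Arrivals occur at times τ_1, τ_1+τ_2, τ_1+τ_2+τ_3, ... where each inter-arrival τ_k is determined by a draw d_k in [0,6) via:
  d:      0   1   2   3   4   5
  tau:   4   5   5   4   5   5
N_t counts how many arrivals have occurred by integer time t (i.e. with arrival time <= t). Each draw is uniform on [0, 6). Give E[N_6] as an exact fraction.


Inter-arrival values over d=0..5: [4, 5, 5, 4, 5, 5]
Each d has probability 1/6, so the pmf of τ is: f(4) = 1/3, f(5) = 2/3
Renewal equation for m(n) = E[N_n]: condition on τ_1 = k (if k <= n, one arrival plus a fresh copy on the remaining n−k steps): m(n) = F(n) + Σ_{k<=n} f(k)·m(n−k), where F(n) = P(τ <= n) and m(0) = 0
m(1) = F(1) = 0
m(2) = F(2) = 0
m(3) = F(3) = 0
m(4) = F(4) = 1/3
m(5) = F(5) = 1
m(6) = F(6) = 1
E[N_6] = m(6) = 1

1


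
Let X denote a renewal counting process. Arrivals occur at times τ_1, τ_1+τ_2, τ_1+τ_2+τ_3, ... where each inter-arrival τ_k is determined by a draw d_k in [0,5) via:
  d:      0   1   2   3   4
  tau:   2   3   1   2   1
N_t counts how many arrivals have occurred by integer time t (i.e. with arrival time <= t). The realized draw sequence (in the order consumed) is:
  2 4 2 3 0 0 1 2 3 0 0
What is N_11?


draw d_1=2: τ_1=1, arrival time A_1=1
draw d_2=4: τ_2=1, arrival time A_2=2
draw d_3=2: τ_3=1, arrival time A_3=3
draw d_4=3: τ_4=2, arrival time A_4=5
draw d_5=0: τ_5=2, arrival time A_5=7
draw d_6=0: τ_6=2, arrival time A_6=9
draw d_7=1: τ_7=3, arrival time A_7=12
draw d_8=2: τ_8=1, arrival time A_8=13
draw d_9=3: τ_9=2, arrival time A_9=15
draw d_10=0: τ_10=2, arrival time A_10=17
draw d_11=0: τ_11=2, arrival time A_11=19
N_t over t=0..11: 0:0 1:1 2:2 3:3 4:3 5:4 6:4 7:5 8:5 9:6 10:6 11:6

6


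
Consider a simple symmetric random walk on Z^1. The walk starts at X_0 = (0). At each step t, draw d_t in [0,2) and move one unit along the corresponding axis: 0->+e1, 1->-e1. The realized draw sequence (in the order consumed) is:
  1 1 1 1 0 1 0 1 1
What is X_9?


t=0: X=(0), d=1 → -e1, X_1=(-1)
t=1: X=(-1), d=1 → -e1, X_2=(-2)
t=2: X=(-2), d=1 → -e1, X_3=(-3)
t=3: X=(-3), d=1 → -e1, X_4=(-4)
t=4: X=(-4), d=0 → +e1, X_5=(-3)
t=5: X=(-3), d=1 → -e1, X_6=(-4)
t=6: X=(-4), d=0 → +e1, X_7=(-3)
t=7: X=(-3), d=1 → -e1, X_8=(-4)
t=8: X=(-4), d=1 → -e1, X_9=(-5)

(-5)


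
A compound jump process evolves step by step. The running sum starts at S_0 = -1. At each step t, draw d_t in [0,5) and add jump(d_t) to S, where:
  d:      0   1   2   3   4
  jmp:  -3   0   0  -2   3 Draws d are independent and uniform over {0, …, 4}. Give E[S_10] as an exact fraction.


-5

Outcome values over d=0..4: [-3, 0, 0, -2, 3]
Σy = -2, Σy² = 22, M = 5
μ = -2/5 = -2/5,  σ² = 22/5 − (-2/5)² = 106/25
E[S_10] = -1 + 10·(-2/5) = -5


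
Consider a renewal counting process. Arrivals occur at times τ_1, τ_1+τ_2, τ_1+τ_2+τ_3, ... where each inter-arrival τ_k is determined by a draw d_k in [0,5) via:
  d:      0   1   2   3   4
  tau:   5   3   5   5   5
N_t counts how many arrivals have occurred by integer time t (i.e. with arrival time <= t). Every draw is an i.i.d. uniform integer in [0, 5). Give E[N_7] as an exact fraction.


26/25

Inter-arrival values over d=0..4: [5, 3, 5, 5, 5]
Each d has probability 1/5, so the pmf of τ is: f(3) = 1/5, f(5) = 4/5
Renewal equation for m(n) = E[N_n]: condition on τ_1 = k (if k <= n, one arrival plus a fresh copy on the remaining n−k steps): m(n) = F(n) + Σ_{k<=n} f(k)·m(n−k), where F(n) = P(τ <= n) and m(0) = 0
m(1) = F(1) = 0
m(2) = F(2) = 0
m(3) = F(3) = 1/5
m(4) = F(4) = 1/5
m(5) = F(5) = 1
m(6) = F(6) + f(3)·m(3) = 1 + 1/5·1/5 = 26/25
m(7) = F(7) + f(3)·m(4) = 1 + 1/5·1/5 = 26/25
E[N_7] = m(7) = 26/25


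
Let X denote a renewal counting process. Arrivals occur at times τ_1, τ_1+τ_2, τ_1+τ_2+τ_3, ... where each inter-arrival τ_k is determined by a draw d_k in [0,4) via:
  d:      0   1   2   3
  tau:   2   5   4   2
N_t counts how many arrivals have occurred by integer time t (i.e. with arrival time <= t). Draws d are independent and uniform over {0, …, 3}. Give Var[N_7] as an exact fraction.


23/64

Inter-arrival values over d=0..3: [2, 5, 4, 2]
Each d has probability 1/4, so the pmf of τ is: f(2) = 1/2, f(4) = 1/4, f(5) = 1/4
Let p_n(j) = P(N_n = j), with p_0 = [1]. Condition on τ_1: p_n(0) = P(τ > n), and for j >= 1, p_n(j) = Σ_{k<=n} f(k)·p_{n−k}(j−1)
p_1 = [1]  (j = 0)
p_2 = [1/2, 1/2]  (j = 0..1)
p_3 = [1/2, 1/2]  (j = 0..1)
p_4 = [1/4, 1/2, 1/4]  (j = 0..2)
p_5 = [0, 3/4, 1/4]  (j = 0..2)
p_6 = [0, 1/2, 3/8, 1/8]  (j = 0..3)
p_7 = [0, 1/4, 5/8, 1/8]  (j = 0..3)
E[N_7] = Σ j·p_7(j) = 15/8;  E[N_7²] = Σ j²·p_7(j) = 31/8
Var[N_7] = 31/8 − (15/8)² = 23/64


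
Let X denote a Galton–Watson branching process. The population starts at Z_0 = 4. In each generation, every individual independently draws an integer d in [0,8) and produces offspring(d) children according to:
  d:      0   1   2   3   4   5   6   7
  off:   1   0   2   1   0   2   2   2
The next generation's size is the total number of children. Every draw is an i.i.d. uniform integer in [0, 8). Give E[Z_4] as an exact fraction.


625/64

Outcome values over d=0..7: [1, 0, 2, 1, 0, 2, 2, 2]
Σy = 10, Σy² = 18, M = 8
μ = 10/8 = 5/4,  σ² = 18/8 − (5/4)² = 11/16
E[Z_0] = 4
E[Z_1] = 5/4·E[Z_0] = 5
E[Z_2] = 5/4·E[Z_1] = 25/4
E[Z_3] = 5/4·E[Z_2] = 125/16
E[Z_4] = 5/4·E[Z_3] = 625/64
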